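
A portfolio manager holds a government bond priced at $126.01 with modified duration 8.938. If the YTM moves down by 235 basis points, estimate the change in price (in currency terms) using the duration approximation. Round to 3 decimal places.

+$26.468

Duration approximation: ΔP/P ≈ -D_mod · Δy = -8.938 × (-0.0235) = +0.210043.
ΔP ≈ 126.01 × (+0.210043) = +26.46751843.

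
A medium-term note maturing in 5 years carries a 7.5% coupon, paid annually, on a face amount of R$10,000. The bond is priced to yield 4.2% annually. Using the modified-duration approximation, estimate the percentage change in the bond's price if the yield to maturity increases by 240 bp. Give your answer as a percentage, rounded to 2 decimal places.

-10.13%

Periodic yield y = 0.042. Modified duration first:
  t   CF        PV=CF/(1+0.042)^t    t·PV
  1       750.00       719.7697       719.7697
  2       750.00       690.7578     1,381.5157
  3       750.00       662.9154     1,988.7462
  4       750.00       636.1952     2,544.7808
  5    10,750.00     8,751.2455    43,756.2277
  Σ                 11,460.8837    50,391.0401
P = 11,460.8837; D_Mac = 4.39678 yrs; D_mod = 4.39678/(1+0.042) = 4.21956 yrs.
ΔP/P ≈ -D_mod · Δy = -4.21956 × (+0.024) = -0.101270 = -10.1270%.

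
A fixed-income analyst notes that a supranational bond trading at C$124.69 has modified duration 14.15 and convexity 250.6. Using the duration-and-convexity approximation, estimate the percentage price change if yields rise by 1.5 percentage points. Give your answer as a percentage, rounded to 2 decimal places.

-18.41%

Duration effect: -D_mod·Δy = -14.15 × (+0.015) = -0.212250
Convexity effect: ½·C·(Δy)² = 0.5 × 250.6 × (0.015)² = +0.0281925
ΔP/P ≈ -0.212250 + 0.0281925 = -0.1840575
= -18.40575%.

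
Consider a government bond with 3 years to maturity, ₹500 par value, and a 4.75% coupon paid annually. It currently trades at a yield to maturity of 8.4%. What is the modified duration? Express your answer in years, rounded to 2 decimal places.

Periodic yield y = 0.084. First find Macaulay duration:
  t   CF        PV=CF/(1+0.084)^t    t·PV
  1        23.75        21.9096        21.9096
  2        23.75        20.2118        40.4236
  3       523.75       411.1840     1,233.5519
  Σ                    453.3054     1,295.8851
P = 453.3054; Macaulay duration = 1,295.8851 / 453.3054 = 2.85875 years.
Modified duration = D_Mac / (1 + y) = 2.85875 / 1.084 = 2.63722 years.

2.64 years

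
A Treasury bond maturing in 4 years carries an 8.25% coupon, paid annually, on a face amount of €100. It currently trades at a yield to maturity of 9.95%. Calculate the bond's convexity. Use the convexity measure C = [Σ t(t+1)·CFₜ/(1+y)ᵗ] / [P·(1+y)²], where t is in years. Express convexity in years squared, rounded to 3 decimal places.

With y = 0.0995:
  t   CF        PV=CF/(1+0.0995)^t    t·PV        t(t+1)·PV
  1         8.25         7.5034         7.5034          15.0068
  2         8.25         6.8244        13.6488          40.9463
  3         8.25         6.2068        18.6204          74.4817
  4       108.25        74.0708       296.2832       1,481.4158
  Σ                     94.6054       336.0558       1,611.8506
P = 94.6054.
Convexity = Σ t(t+1)·PV / [P·(1+y)²] = 1,611.8506 / (94.6054 × 1.208900) = 14.09349.

14.093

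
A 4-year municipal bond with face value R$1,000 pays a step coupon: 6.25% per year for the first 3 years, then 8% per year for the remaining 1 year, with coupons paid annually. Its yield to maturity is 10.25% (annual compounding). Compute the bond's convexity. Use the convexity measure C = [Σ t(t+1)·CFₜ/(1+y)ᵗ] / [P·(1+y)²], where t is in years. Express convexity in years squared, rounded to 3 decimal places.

14.491

With y = 0.1025:
  t   CF        PV=CF/(1+0.1025)^t    t·PV        t(t+1)·PV
  1        62.50        56.6893        56.6893         113.3787
  2        62.50        51.4189       102.8378         308.5134
  3        62.50        46.6385       139.9154         559.6615
  4     1,080.00       730.9865     2,923.9460      14,619.7302
  Σ                    885.7332     3,223.3886      15,601.2839
P = 885.7332.
Convexity = Σ t(t+1)·PV / [P·(1+y)²] = 15,601.2839 / (885.7332 × 1.215506) = 14.49106.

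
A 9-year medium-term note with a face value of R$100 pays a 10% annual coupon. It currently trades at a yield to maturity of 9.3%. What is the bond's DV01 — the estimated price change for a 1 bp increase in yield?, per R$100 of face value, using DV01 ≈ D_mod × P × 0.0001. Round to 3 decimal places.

Periodic yield y = 0.093.
  t   CF        PV=CF/(1+0.093)^t    t·PV
  1        10.00         9.1491         9.1491
  2        10.00         8.3707        16.7413
  3        10.00         7.6584        22.9753
  4        10.00         7.0068        28.0272
  5        10.00         6.4106        32.0530
  6        10.00         5.8651        35.1909
  7        10.00         5.3661        37.5627
  8        10.00         4.9095        39.2761
  9       110.00        49.4096       444.6863
  Σ                    104.1460       665.6620
P = 104.1460; D_Mac = 6.39162 yrs; D_mod = 5.84778 yrs.
DV01 ≈ 5.84778 × 104.1460 × 0.0001 = 0.060902.

R$0.061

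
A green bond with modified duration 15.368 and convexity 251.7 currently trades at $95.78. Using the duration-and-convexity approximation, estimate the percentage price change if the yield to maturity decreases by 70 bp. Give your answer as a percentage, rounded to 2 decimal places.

+11.37%

Duration effect: -D_mod·Δy = -15.368 × (-0.007) = +0.107576
Convexity effect: ½·C·(Δy)² = 0.5 × 251.7 × (-0.007)² = +0.00616665
ΔP/P ≈ +0.107576 + 0.00616665 = +0.11374265
= +11.374265%.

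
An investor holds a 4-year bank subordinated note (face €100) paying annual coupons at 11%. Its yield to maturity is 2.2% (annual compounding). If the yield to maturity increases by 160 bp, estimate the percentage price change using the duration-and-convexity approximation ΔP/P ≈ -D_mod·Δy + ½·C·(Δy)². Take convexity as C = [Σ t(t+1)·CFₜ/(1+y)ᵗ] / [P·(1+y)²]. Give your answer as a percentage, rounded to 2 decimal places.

-5.31%

With y = 0.022:
  t   CF        PV=CF/(1+0.022)^t    t·PV        t(t+1)·PV
  1        11.00        10.7632        10.7632          21.5264
  2        11.00        10.5315        21.0630          63.1891
  3        11.00        10.3048        30.9144         123.6577
  4       111.00       101.7465       406.9859       2,034.9296
  Σ                    133.3460       469.7266       2,243.3028
P = 133.3460; D_Mac = 3.52261 yrs; D_mod = 3.44679 yrs; C = 16.10668.
Duration effect: -3.44679 × (+0.016) = -0.055149
Convexity effect: 0.5 × 16.10668 × (0.016)² = +0.0020617
ΔP/P ≈ -0.055149 + 0.0020617 = -0.053087 = -5.3087%.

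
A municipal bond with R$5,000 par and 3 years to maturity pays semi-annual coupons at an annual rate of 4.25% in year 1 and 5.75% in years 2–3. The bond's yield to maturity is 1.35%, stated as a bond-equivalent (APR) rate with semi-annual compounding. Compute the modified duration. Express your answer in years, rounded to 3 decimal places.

Periodic yield y = 0.00675. First find Macaulay duration:
  t   CF        PV=CF/(1+0.00675)^t    t·PV
  1       106.25       105.5376       105.5376
  2       106.25       104.8300       209.6600
  3       143.75       140.8779       422.6338
  4       143.75       139.9334       559.7335
  5       143.75       138.9952       694.9758
  6     5,143.75     4,940.2625    29,641.5748
  Σ                  5,570.4366    31,634.1155
P = 5,570.4366; Macaulay duration = 31,634.1155 / 5,570.4366 = 5.67893 half-year periods = 2.83946 years.
Modified duration = D_Mac / (1 + y) = 2.83946 / 1.00675 = 2.82043 years.

2.820 years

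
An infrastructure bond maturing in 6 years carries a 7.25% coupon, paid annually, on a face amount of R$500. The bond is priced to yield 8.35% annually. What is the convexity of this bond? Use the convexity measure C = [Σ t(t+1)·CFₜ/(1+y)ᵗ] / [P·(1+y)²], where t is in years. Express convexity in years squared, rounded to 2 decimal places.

28.29

With y = 0.0835:
  t   CF        PV=CF/(1+0.0835)^t    t·PV        t(t+1)·PV
  1        36.25        33.4564        33.4564          66.9128
  2        36.25        30.8781        61.7561         185.2684
  3        36.25        28.4985        85.4954         341.9814
  4        36.25        26.3022       105.2089         526.0443
  5        36.25        24.2752       121.3762         728.2570
  6       536.25       331.4315     1,988.5891      13,920.1239
  Σ                    474.8419     2,395.8821      15,768.5879
P = 474.8419.
Convexity = Σ t(t+1)·PV / [P·(1+y)²] = 15,768.5879 / (474.8419 × 1.173972) = 28.28694.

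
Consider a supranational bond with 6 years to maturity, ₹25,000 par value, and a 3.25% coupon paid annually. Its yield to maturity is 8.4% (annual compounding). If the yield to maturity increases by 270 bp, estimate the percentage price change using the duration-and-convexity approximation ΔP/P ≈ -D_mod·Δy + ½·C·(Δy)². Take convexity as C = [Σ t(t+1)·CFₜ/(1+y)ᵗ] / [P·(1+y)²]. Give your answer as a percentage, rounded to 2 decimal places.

-12.47%

With y = 0.084:
  t   CF        PV=CF/(1+0.084)^t    t·PV        t(t+1)·PV
  1       812.50       749.5387       749.5387       1,499.0775
  2       812.50       691.4564     1,382.9128       4,148.7384
  3       812.50       637.8749     1,913.6247       7,654.4990
  4       812.50       588.4455     2,353.7820      11,768.9099
  5       812.50       542.8464     2,714.2320      16,285.3919
  6    25,812.50    15,909.4210    95,456.5263     668,195.6841
  Σ                 19,119.5830   104,570.6166     709,552.3007
P = 19,119.5830; D_Mac = 5.46929 yrs; D_mod = 5.04547 yrs; C = 31.58257.
Duration effect: -5.04547 × (+0.027) = -0.136228
Convexity effect: 0.5 × 31.58257 × (0.027)² = +0.0115118
ΔP/P ≈ -0.136228 + 0.0115118 = -0.124716 = -12.4716%.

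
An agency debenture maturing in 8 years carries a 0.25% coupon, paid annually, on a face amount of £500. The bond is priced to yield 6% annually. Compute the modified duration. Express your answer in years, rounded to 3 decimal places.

7.460 years

Periodic yield y = 0.06. First find Macaulay duration:
  t   CF        PV=CF/(1+0.06)^t    t·PV
  1         1.25         1.1792         1.1792
  2         1.25         1.1125         2.2250
  3         1.25         1.0495         3.1486
  4         1.25         0.9901         3.9605
  5         1.25         0.9341         4.6704
  6         1.25         0.8812         5.2872
  7         1.25         0.8313         5.8192
  8       501.25       314.4905     2,515.9236
  Σ                    321.4684     2,542.2137
P = 321.4684; Macaulay duration = 2,542.2137 / 321.4684 = 7.90813 years.
Modified duration = D_Mac / (1 + y) = 7.90813 / 1.06 = 7.46050 years.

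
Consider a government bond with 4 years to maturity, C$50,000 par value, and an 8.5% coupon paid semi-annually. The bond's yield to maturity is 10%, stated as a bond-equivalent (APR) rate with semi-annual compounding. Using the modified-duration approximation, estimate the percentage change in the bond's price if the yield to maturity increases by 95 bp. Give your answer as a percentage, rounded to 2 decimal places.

Periodic yield y = 0.05. Modified duration first:
  t   CF        PV=CF/(1+0.05)^t    t·PV
  1     2,125.00     2,023.8095     2,023.8095
  2     2,125.00     1,927.4376     3,854.8753
  3     2,125.00     1,835.6549     5,506.9647
  4     2,125.00     1,748.2428     6,992.9710
  5     2,125.00     1,664.9931     8,324.9655
  6     2,125.00     1,585.7077     9,514.2463
  7     2,125.00     1,510.1978    10,571.3848
  8    52,125.00    35,280.2517   282,242.0140
  Σ                 47,576.2952   329,031.2311
P = 47,576.2952; D_Mac = 6.91586 half-year periods = 3.45793 yrs; D_mod = 3.45793/(1+0.05) = 3.29327 yrs.
ΔP/P ≈ -D_mod · Δy = -3.29327 × (+0.0095) = -0.031286 = -3.1286%.

-3.13%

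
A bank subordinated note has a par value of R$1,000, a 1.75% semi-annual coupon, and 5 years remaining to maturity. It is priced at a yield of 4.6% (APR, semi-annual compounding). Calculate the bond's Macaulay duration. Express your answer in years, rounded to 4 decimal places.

Periodic yield y = 0.023. Discount each cash flow and weight by its period:
  t   CF        PV=CF/(1+0.023)^t    t·PV
  1         8.75         8.5533         8.5533
  2         8.75         8.3610        16.7219
  3         8.75         8.1730        24.5190
  4         8.75         7.9892        31.9570
  5         8.75         7.8096        39.0481
  6         8.75         7.6340        45.8042
  7         8.75         7.4624        52.2368
  8         8.75         7.2946        58.3570
  9         8.75         7.1306        64.1756
  10    1,008.75       803.5765     8,035.7647
  Σ                    873.9843     8,377.1376
Price P = Σ PV = 873.9843.
Macaulay duration = Σ(t·PV) / P = 8,377.1376 / 873.9843 = 9.58500 half-year periods.
In years: 9.58500 / 2 = 4.79250 years.

4.7925 years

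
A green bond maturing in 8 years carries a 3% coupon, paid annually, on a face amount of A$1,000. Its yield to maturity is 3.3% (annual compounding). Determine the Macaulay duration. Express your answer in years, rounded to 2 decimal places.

Periodic yield y = 0.033. Discount each cash flow and weight by its year:
  t   CF        PV=CF/(1+0.033)^t    t·PV
  1        30.00        29.0416        29.0416
  2        30.00        28.1139        56.2277
  3        30.00        27.2157        81.6472
  4        30.00        26.3463       105.3853
  5        30.00        25.5047       127.5233
  6        30.00        24.6899       148.1394
  7        30.00        23.9012       167.3081
  8     1,030.00       794.3916     6,355.1329
  Σ                    979.2049     7,070.4057
Price P = Σ PV = 979.2049.
Macaulay duration = Σ(t·PV) / P = 7,070.4057 / 979.2049 = 7.22056 years.

7.22 years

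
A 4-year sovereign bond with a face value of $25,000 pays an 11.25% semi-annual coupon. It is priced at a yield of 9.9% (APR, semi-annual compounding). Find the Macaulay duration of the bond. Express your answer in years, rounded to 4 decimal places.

3.3450 years

Periodic yield y = 0.0495. Discount each cash flow and weight by its period:
  t   CF        PV=CF/(1+0.0495)^t    t·PV
  1     1,406.25     1,339.9238     1,339.9238
  2     1,406.25     1,276.7258     2,553.4517
  3     1,406.25     1,216.5087     3,649.5260
  4     1,406.25     1,159.1316     4,636.5266
  5     1,406.25     1,104.4608     5,522.3042
  6     1,406.25     1,052.3686     6,314.2116
  7     1,406.25     1,002.7333     7,019.1331
  8    26,406.25    17,941.0224   143,528.1788
  Σ                 26,092.8750   174,563.2557
Price P = Σ PV = 26,092.8750.
Macaulay duration = Σ(t·PV) / P = 174,563.2557 / 26,092.8750 = 6.69007 half-year periods.
In years: 6.69007 / 2 = 3.34504 years.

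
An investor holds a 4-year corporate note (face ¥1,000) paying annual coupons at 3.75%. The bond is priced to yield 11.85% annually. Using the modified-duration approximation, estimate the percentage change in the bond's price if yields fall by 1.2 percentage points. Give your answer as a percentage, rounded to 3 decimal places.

Periodic yield y = 0.1185. Modified duration first:
  t   CF        PV=CF/(1+0.1185)^t    t·PV
  1        37.50        33.5270        33.5270
  2        37.50        29.9750        59.9500
  3        37.50        26.7993        80.3979
  4     1,037.50       662.8941     2,651.5764
  Σ                    753.1954     2,825.4513
P = 753.1954; D_Mac = 3.75129 yrs; D_mod = 3.75129/(1+0.1185) = 3.35385 yrs.
ΔP/P ≈ -D_mod · Δy = -3.35385 × (-0.012) = +0.040246 = +4.0246%.

+4.025%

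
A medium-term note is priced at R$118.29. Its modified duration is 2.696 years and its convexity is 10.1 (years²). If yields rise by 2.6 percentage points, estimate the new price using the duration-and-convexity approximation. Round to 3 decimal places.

R$110.402

Duration effect: -D_mod·Δy = -2.696 × (+0.026) = -0.070096
Convexity effect: ½·C·(Δy)² = 0.5 × 10.1 × (0.026)² = +0.0034138
ΔP/P ≈ -0.070096 + 0.0034138 = -0.0666822
New price ≈ 118.29 × (1 - 0.0666822) = 110.402162562.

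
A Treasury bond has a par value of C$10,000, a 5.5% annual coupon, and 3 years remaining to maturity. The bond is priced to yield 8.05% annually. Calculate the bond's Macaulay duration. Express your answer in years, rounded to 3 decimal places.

2.841 years

Periodic yield y = 0.0805. Discount each cash flow and weight by its year:
  t   CF        PV=CF/(1+0.0805)^t    t·PV
  1       550.00       509.0236       509.0236
  2       550.00       471.1000       942.2001
  3    10,550.00     8,363.3091    25,089.9272
  Σ                  9,343.4327    26,541.1509
Price P = Σ PV = 9,343.4327.
Macaulay duration = Σ(t·PV) / P = 26,541.1509 / 9,343.4327 = 2.84062 years.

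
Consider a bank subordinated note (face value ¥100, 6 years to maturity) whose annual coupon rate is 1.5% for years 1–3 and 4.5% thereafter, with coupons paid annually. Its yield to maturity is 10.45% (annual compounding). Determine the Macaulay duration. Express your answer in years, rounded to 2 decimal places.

Periodic yield y = 0.1045. Discount each cash flow and weight by its year:
  t   CF        PV=CF/(1+0.1045)^t    t·PV
  1         1.50         1.3581         1.3581
  2         1.50         1.2296         2.4592
  3         1.50         1.1133         3.3398
  4         4.50         3.0238        12.0951
  5         4.50         2.7377        13.6884
  6       104.50        57.5602       345.3609
  Σ                     67.0225       378.3015
Price P = Σ PV = 67.0225.
Macaulay duration = Σ(t·PV) / P = 378.3015 / 67.0225 = 5.64439 years.

5.64 years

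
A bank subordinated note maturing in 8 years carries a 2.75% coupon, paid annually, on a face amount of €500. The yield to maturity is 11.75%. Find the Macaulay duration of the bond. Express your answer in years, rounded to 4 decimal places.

Periodic yield y = 0.1175. Discount each cash flow and weight by its year:
  t   CF        PV=CF/(1+0.1175)^t    t·PV
  1        13.75        12.3043        12.3043
  2        13.75        11.0105        22.0210
  3        13.75         9.8528        29.5584
  4        13.75         8.8168        35.2673
  5        13.75         7.8898        39.4489
  6        13.75         7.0602        42.3612
  7        13.75         6.3179        44.2250
  8       513.75       211.2378     1,689.9022
  Σ                    274.4900     1,915.0884
Price P = Σ PV = 274.4900.
Macaulay duration = Σ(t·PV) / P = 1,915.0884 / 274.4900 = 6.97690 years.

6.9769 years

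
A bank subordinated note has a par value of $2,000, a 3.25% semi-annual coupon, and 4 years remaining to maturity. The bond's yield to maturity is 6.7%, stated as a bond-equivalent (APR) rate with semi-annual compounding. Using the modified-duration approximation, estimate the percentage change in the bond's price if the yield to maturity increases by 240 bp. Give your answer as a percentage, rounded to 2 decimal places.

-8.74%

Periodic yield y = 0.0335. Modified duration first:
  t   CF        PV=CF/(1+0.0335)^t    t·PV
  1        32.50        31.4465        31.4465
  2        32.50        30.4272        60.8545
  3        32.50        29.4410        88.3229
  4        32.50        28.4867       113.9466
  5        32.50        27.5633       137.8164
  6        32.50        26.6698       160.0191
  7        32.50        25.8054       180.6375
  8     2,032.50     1,561.5170    12,492.1357
  Σ                  1,761.3568    13,265.1792
P = 1,761.3568; D_Mac = 7.53123 half-year periods = 3.76561 yrs; D_mod = 3.76561/(1+0.0335) = 3.64355 yrs.
ΔP/P ≈ -D_mod · Δy = -3.64355 × (+0.024) = -0.087445 = -8.7445%.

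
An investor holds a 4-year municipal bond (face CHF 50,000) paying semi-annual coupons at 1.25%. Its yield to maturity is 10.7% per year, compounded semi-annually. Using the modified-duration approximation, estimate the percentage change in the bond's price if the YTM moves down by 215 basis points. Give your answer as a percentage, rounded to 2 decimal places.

Periodic yield y = 0.0535. Modified duration first:
  t   CF        PV=CF/(1+0.0535)^t    t·PV
  1       312.50       296.6303       296.6303
  2       312.50       281.5665       563.1329
  3       312.50       267.2677       801.8030
  4       312.50       253.6950     1,014.7799
  5       312.50       240.8116     1,204.0578
  6       312.50       228.5824     1,371.4944
  7       312.50       216.9743     1,518.8199
  8    50,312.50    33,158.8590   265,270.8721
  Σ                 34,944.3866   272,041.5902
P = 34,944.3866; D_Mac = 7.78499 half-year periods = 3.89249 yrs; D_mod = 3.89249/(1+0.0535) = 3.69482 yrs.
ΔP/P ≈ -D_mod · Δy = -3.69482 × (-0.0215) = +0.079439 = +7.9439%.

+7.94%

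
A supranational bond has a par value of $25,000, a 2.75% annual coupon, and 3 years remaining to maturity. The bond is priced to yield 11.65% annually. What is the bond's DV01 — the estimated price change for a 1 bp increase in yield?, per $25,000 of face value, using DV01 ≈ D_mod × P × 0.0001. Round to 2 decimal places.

$5.11

Periodic yield y = 0.1165.
  t   CF        PV=CF/(1+0.1165)^t    t·PV
  1       687.50       615.7635       615.7635
  2       687.50       551.5124     1,103.0247
  3    25,687.50    18,456.3432    55,369.0295
  Σ                 19,623.6191    57,087.8178
P = 19,623.6191; D_Mac = 2.90914 yrs; D_mod = 2.60559 yrs.
DV01 ≈ 2.60559 × 19,623.6191 × 0.0001 = 5.113105.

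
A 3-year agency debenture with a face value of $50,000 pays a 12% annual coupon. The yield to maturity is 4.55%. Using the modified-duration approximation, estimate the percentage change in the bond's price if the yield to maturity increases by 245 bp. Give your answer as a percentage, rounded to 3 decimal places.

Periodic yield y = 0.0455. Modified duration first:
  t   CF        PV=CF/(1+0.0455)^t    t·PV
  1     6,000.00     5,738.8809     5,738.8809
  2     6,000.00     5,489.1257    10,978.2514
  3    56,000.00    49,002.2380   147,006.7141
  Σ                 60,230.2446   163,723.8464
P = 60,230.2446; D_Mac = 2.71830 yrs; D_mod = 2.71830/(1+0.0455) = 2.60000 yrs.
ΔP/P ≈ -D_mod · Δy = -2.60000 × (+0.0245) = -0.063700 = -6.3700%.

-6.370%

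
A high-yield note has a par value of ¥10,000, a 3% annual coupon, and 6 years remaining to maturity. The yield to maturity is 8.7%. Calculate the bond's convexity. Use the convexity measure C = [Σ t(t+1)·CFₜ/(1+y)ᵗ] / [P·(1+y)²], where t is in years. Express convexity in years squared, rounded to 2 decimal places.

With y = 0.087:
  t   CF        PV=CF/(1+0.087)^t    t·PV        t(t+1)·PV
  1       300.00       275.9890       275.9890         551.9779
  2       300.00       253.8997       507.7994       1,523.3981
  3       300.00       233.5784       700.7351       2,802.9404
  4       300.00       214.8835       859.5340       4,297.6701
  5       300.00       197.6849       988.4246       5,930.5475
  6    10,300.00     6,243.9578    37,463.7469     262,246.2282
  Σ                  7,419.9933    40,796.2289     277,352.7623
P = 7,419.9933.
Convexity = Σ t(t+1)·PV / [P·(1+y)²] = 277,352.7623 / (7,419.9933 × 1.181569) = 31.63515.

31.64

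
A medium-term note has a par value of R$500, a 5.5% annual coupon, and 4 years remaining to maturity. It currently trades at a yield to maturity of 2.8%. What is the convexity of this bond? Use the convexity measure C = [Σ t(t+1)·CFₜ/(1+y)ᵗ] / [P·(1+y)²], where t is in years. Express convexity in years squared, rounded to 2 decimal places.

With y = 0.028:
  t   CF        PV=CF/(1+0.028)^t    t·PV        t(t+1)·PV
  1        27.50        26.7510        26.7510          53.5019
  2        27.50        26.0223        52.0447         156.1341
  3        27.50        25.3136        75.9407         303.7628
  4       527.50       472.3349     1,889.3395       9,446.6973
  Σ                    550.4218     2,044.0758       9,960.0962
P = 550.4218.
Convexity = Σ t(t+1)·PV / [P·(1+y)²] = 9,960.0962 / (550.4218 × 1.056784) = 17.12307.

17.12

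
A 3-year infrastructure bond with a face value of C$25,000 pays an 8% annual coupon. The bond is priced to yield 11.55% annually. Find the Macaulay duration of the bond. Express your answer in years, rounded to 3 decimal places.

Periodic yield y = 0.1155. Discount each cash flow and weight by its year:
  t   CF        PV=CF/(1+0.1155)^t    t·PV
  1     2,000.00     1,792.9180     1,792.9180
  2     2,000.00     1,607.2774     3,214.5549
  3    27,000.00    19,451.5870    58,354.7610
  Σ                 22,851.7824    63,362.2339
Price P = Σ PV = 22,851.7824.
Macaulay duration = Σ(t·PV) / P = 63,362.2339 / 22,851.7824 = 2.77275 years.

2.773 years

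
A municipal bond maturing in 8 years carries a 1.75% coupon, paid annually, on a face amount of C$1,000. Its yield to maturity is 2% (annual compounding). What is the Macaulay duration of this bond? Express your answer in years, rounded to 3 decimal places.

Periodic yield y = 0.02. Discount each cash flow and weight by its year:
  t   CF        PV=CF/(1+0.02)^t    t·PV
  1        17.50        17.1569        17.1569
  2        17.50        16.8205        33.6409
  3        17.50        16.4906        49.4719
  4        17.50        16.1673        64.6692
  5        17.50        15.8503        79.2514
  6        17.50        15.5395        93.2370
  7        17.50        15.2348       106.6436
  8     1,017.50       868.4265     6,947.4116
  Σ                    981.6863     7,391.4826
Price P = Σ PV = 981.6863.
Macaulay duration = Σ(t·PV) / P = 7,391.4826 / 981.6863 = 7.52937 years.

7.529 years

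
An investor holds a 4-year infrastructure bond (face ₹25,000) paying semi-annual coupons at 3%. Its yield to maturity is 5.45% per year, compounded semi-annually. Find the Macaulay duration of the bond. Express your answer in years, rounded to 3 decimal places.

3.788 years

Periodic yield y = 0.02725. Discount each cash flow and weight by its period:
  t   CF        PV=CF/(1+0.02725)^t    t·PV
  1       375.00       365.0523       365.0523
  2       375.00       355.3685       710.7371
  3       375.00       345.9416     1,037.8249
  4       375.00       336.7648     1,347.0591
  5       375.00       327.8314     1,639.1569
  6       375.00       319.1349     1,914.8097
  7       375.00       310.6692     2,174.6845
  8    25,375.00    20,464.2980   163,714.3840
  Σ                 22,825.0608   172,903.7085
Price P = Σ PV = 22,825.0608.
Macaulay duration = Σ(t·PV) / P = 172,903.7085 / 22,825.0608 = 7.57517 half-year periods.
In years: 7.57517 / 2 = 3.78758 years.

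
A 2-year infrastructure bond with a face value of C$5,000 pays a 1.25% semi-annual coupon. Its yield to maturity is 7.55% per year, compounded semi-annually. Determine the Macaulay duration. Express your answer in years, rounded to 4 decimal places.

1.9801 years

Periodic yield y = 0.03775. Discount each cash flow and weight by its period:
  t   CF        PV=CF/(1+0.03775)^t    t·PV
  1        31.25        30.1132        30.1132
  2        31.25        29.0178        58.0356
  3        31.25        27.9622        83.8867
  4     5,031.25     4,338.1536    17,352.6146
  Σ                  4,425.2469    17,524.6501
Price P = Σ PV = 4,425.2469.
Macaulay duration = Σ(t·PV) / P = 17,524.6501 / 4,425.2469 = 3.96015 half-year periods.
In years: 3.96015 / 2 = 1.98008 years.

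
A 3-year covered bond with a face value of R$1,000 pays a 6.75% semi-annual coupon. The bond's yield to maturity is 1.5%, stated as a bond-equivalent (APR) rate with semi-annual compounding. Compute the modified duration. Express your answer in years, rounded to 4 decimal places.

Periodic yield y = 0.0075. First find Macaulay duration:
  t   CF        PV=CF/(1+0.0075)^t    t·PV
  1        33.75        33.4988        33.4988
  2        33.75        33.2494        66.4988
  3        33.75        33.0019        99.0056
  4        33.75        32.7562       131.0248
  5        33.75        32.5124       162.5618
  6     1,033.75       988.4284     5,930.5701
  Σ                  1,153.4469     6,423.1599
P = 1,153.4469; Macaulay duration = 6,423.1599 / 1,153.4469 = 5.56867 half-year periods = 2.78433 years.
Modified duration = D_Mac / (1 + y) = 2.78433 / 1.0075 = 2.76361 years.

2.7636 years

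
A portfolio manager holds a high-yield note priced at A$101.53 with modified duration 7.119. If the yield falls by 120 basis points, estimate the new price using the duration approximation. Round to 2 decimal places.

Duration approximation: ΔP/P ≈ -D_mod · Δy = -7.119 × (-0.012) = +0.085428.
New price ≈ 101.53 × (1 + 0.085428) = 110.20350484.

A$110.20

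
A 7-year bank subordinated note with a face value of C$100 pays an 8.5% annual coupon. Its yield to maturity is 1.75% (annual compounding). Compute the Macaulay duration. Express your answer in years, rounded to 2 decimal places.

Periodic yield y = 0.0175. Discount each cash flow and weight by its year:
  t   CF        PV=CF/(1+0.0175)^t    t·PV
  1         8.50         8.3538         8.3538
  2         8.50         8.2101        16.4203
  3         8.50         8.0689        24.2068
  4         8.50         7.9301        31.7206
  5         8.50         7.7938        38.9688
  6         8.50         7.6597        45.9583
  7       108.50        96.0923       672.6464
  Σ                    144.1088       838.2749
Price P = Σ PV = 144.1088.
Macaulay duration = Σ(t·PV) / P = 838.2749 / 144.1088 = 5.81696 years.

5.82 years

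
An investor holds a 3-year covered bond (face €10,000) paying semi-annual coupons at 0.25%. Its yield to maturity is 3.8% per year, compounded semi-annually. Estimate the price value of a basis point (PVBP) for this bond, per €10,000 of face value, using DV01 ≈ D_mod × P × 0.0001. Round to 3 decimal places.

Periodic yield y = 0.019.
  t   CF        PV=CF/(1+0.019)^t    t·PV
  1        12.50        12.2669        12.2669
  2        12.50        12.0382        24.0764
  3        12.50        11.8137        35.4412
  4        12.50        11.5935        46.3739
  5        12.50        11.3773        56.8865
  6    10,012.50     8,943.2923    53,659.7538
  Σ                  9,002.3819    53,834.7987
P = 9,002.3819; D_Mac = 5.98006 half-year periods = 2.99003 yrs; D_mod = 2.93428 yrs.
DV01 ≈ 2.93428 × 9,002.3819 × 0.0001 = 2.641550.

€2.642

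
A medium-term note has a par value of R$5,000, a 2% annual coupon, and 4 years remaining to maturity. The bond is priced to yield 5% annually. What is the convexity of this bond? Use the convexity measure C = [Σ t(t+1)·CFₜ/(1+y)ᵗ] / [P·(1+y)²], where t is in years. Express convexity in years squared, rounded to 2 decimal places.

With y = 0.05:
  t   CF        PV=CF/(1+0.05)^t    t·PV        t(t+1)·PV
  1       100.00        95.2381        95.2381         190.4762
  2       100.00        90.7029       181.4059         544.2177
  3       100.00        86.3838       259.1513       1,036.6051
  4     5,100.00     4,195.7826    16,783.1305      83,915.6524
  Σ                  4,468.1074    17,318.9258      85,686.9514
P = 4,468.1074.
Convexity = Σ t(t+1)·PV / [P·(1+y)²] = 85,686.9514 / (4,468.1074 × 1.102500) = 17.39452.

17.39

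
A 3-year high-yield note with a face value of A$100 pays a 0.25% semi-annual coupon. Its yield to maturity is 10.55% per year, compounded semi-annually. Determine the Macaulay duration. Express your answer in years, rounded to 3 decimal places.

2.989 years

Periodic yield y = 0.05275. Discount each cash flow and weight by its period:
  t   CF        PV=CF/(1+0.05275)^t    t·PV
  1        0.125         0.1187         0.1187
  2        0.125         0.1128         0.2256
  3        0.125         0.1071         0.3214
  4        0.125         0.1018         0.4071
  5        0.125         0.0967         0.4833
  6      100.125        73.5514       441.3085
  Σ                     74.0885       442.8646
Price P = Σ PV = 74.0885.
Macaulay duration = Σ(t·PV) / P = 442.8646 / 74.0885 = 5.97751 half-year periods.
In years: 5.97751 / 2 = 2.98875 years.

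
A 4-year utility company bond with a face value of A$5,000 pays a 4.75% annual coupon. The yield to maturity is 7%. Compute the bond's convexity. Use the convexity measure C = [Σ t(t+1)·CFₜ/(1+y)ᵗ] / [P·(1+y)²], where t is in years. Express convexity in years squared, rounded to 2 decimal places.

15.87

With y = 0.07:
  t   CF        PV=CF/(1+0.07)^t    t·PV        t(t+1)·PV
  1       237.50       221.9626       221.9626         443.9252
  2       237.50       207.4417       414.8834       1,244.6502
  3       237.50       193.8707       581.6122       2,326.4489
  4     5,237.50     3,995.6637    15,982.6547      79,913.2735
  Σ                  4,618.9387    17,201.1129      83,928.2978
P = 4,618.9387.
Convexity = Σ t(t+1)·PV / [P·(1+y)²] = 83,928.2978 / (4,618.9387 × 1.144900) = 15.87079.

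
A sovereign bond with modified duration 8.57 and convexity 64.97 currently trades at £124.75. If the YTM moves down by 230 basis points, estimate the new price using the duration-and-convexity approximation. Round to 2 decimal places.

Duration effect: -D_mod·Δy = -8.57 × (-0.023) = +0.197110
Convexity effect: ½·C·(Δy)² = 0.5 × 64.97 × (-0.023)² = +0.017184565
ΔP/P ≈ +0.197110 + 0.017184565 = +0.214294565
New price ≈ 124.75 × (1 + 0.214294565) = 151.48324698375.

£151.48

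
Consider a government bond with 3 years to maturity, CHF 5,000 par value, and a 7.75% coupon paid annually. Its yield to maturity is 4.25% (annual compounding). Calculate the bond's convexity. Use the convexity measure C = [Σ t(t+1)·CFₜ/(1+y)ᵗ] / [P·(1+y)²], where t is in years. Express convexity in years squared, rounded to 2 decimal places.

10.06

With y = 0.0425:
  t   CF        PV=CF/(1+0.0425)^t    t·PV        t(t+1)·PV
  1       387.50       371.7026       371.7026         743.4053
  2       387.50       356.5493       713.0986       2,139.2958
  3     5,387.50     4,755.0938    14,265.2815      57,061.1261
  Σ                  5,483.3458    15,350.0828      59,943.8271
P = 5,483.3458.
Convexity = Σ t(t+1)·PV / [P·(1+y)²] = 59,943.8271 / (5,483.3458 × 1.086806) = 10.05881.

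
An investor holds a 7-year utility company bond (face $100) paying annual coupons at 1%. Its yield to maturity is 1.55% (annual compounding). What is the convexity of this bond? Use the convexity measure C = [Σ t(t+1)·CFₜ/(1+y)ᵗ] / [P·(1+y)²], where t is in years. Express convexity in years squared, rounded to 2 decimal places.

With y = 0.0155:
  t   CF        PV=CF/(1+0.0155)^t    t·PV        t(t+1)·PV
  1         1.00         0.9847         0.9847           1.9695
  2         1.00         0.9697         1.9394           5.8182
  3         1.00         0.9549         2.8647          11.4589
  4         1.00         0.9403         3.7613          18.8066
  5         1.00         0.9260         4.6299          27.7793
  6         1.00         0.9118         5.4711          38.2974
  7       101.00        90.6905       634.8336       5,078.6690
  Σ                     96.3780       654.4848       5,182.7989
P = 96.3780.
Convexity = Σ t(t+1)·PV / [P·(1+y)²] = 5,182.7989 / (96.3780 × 1.031240) = 52.14666.

52.15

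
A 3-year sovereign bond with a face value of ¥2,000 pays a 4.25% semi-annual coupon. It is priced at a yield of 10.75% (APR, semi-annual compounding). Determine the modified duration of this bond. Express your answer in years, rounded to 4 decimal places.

2.6867 years

Periodic yield y = 0.05375. First find Macaulay duration:
  t   CF        PV=CF/(1+0.05375)^t    t·PV
  1        42.50        40.3321        40.3321
  2        42.50        38.2749        76.5497
  3        42.50        36.3225       108.9676
  4        42.50        34.4698       137.8791
  5        42.50        32.7115       163.5577
  6     2,042.50     1,491.8891     8,951.3346
  Σ                  1,674.0000     9,478.6209
P = 1,674.0000; Macaulay duration = 9,478.6209 / 1,674.0000 = 5.66226 half-year periods = 2.83113 years.
Modified duration = D_Mac / (1 + y) = 2.83113 / 1.05375 = 2.68672 years.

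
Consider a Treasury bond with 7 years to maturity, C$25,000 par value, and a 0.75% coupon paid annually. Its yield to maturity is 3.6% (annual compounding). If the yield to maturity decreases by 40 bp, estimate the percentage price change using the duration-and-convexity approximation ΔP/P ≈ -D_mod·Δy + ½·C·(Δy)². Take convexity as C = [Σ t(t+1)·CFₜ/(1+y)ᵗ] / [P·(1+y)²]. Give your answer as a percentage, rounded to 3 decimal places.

+2.676%

With y = 0.036:
  t   CF        PV=CF/(1+0.036)^t    t·PV        t(t+1)·PV
  1       187.50       180.9846       180.9846         361.9691
  2       187.50       174.6955       349.3910       1,048.1731
  3       187.50       168.6250       505.8751       2,023.5002
  4       187.50       162.7655       651.0618       3,255.3092
  5       187.50       157.1095       785.5476       4,713.2855
  6       187.50       151.6501       909.9007       6,369.3048
  7    25,187.50    19,663.7695   137,646.3868   1,101,171.0942
  Σ                 20,659.5997   141,029.1475   1,118,942.6361
P = 20,659.5997; D_Mac = 6.82633 yrs; D_mod = 6.58912 yrs; C = 50.46223.
Duration effect: -6.58912 × (-0.004) = +0.026356
Convexity effect: 0.5 × 50.46223 × (-0.004)² = +0.0004037
ΔP/P ≈ +0.026356 + 0.0004037 = +0.026760 = +2.6760%.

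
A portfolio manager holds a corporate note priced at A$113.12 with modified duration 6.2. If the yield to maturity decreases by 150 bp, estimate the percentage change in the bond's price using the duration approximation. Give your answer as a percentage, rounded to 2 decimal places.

+9.30%

Duration approximation: ΔP/P ≈ -D_mod · Δy = -6.2 × (-0.015) = +0.093000.
As a percentage: +9.3000%.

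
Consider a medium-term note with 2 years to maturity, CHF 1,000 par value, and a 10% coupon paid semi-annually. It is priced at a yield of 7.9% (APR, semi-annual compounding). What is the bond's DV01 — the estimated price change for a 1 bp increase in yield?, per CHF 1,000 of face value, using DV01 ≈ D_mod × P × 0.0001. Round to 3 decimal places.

Periodic yield y = 0.0395.
  t   CF        PV=CF/(1+0.0395)^t    t·PV
  1        50.00        48.1000        48.1000
  2        50.00        46.2723        92.5446
  3        50.00        44.5140       133.5420
  4     1,050.00       899.2725     3,597.0901
  Σ                  1,038.1589     3,871.2767
P = 1,038.1589; D_Mac = 3.72898 half-year periods = 1.86449 yrs; D_mod = 1.79364 yrs.
DV01 ≈ 1.79364 × 1,038.1589 × 0.0001 = 0.186209.

CHF 0.186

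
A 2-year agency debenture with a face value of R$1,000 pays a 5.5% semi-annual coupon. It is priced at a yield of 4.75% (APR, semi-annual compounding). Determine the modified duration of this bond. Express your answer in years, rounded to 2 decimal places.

1.88 years

Periodic yield y = 0.02375. First find Macaulay duration:
  t   CF        PV=CF/(1+0.02375)^t    t·PV
  1        27.50        26.8620        26.8620
  2        27.50        26.2389        52.4777
  3        27.50        25.6301        76.8904
  4     1,027.50       935.4190     3,741.6759
  Σ                  1,014.1500     3,897.9060
P = 1,014.1500; Macaulay duration = 3,897.9060 / 1,014.1500 = 3.84352 half-year periods = 1.92176 years.
Modified duration = D_Mac / (1 + y) = 1.92176 / 1.02375 = 1.87718 years.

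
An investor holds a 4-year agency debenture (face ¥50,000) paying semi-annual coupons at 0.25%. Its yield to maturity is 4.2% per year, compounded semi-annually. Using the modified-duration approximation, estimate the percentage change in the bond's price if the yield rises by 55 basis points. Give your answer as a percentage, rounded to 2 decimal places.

-2.14%

Periodic yield y = 0.021. Modified duration first:
  t   CF        PV=CF/(1+0.021)^t    t·PV
  1        62.50        61.2145        61.2145
  2        62.50        59.9554       119.9109
  3        62.50        58.7223       176.1668
  4        62.50        57.5145       230.0578
  5        62.50        56.3315       281.6575
  6        62.50        55.1729       331.0372
  7        62.50        54.0381       378.2665
  8    50,062.50    42,394.2149   339,153.7190
  Σ                 42,797.1640   340,732.0302
P = 42,797.1640; D_Mac = 7.96156 half-year periods = 3.98078 yrs; D_mod = 3.98078/(1+0.021) = 3.89890 yrs.
ΔP/P ≈ -D_mod · Δy = -3.89890 × (+0.0055) = -0.021444 = -2.1444%.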